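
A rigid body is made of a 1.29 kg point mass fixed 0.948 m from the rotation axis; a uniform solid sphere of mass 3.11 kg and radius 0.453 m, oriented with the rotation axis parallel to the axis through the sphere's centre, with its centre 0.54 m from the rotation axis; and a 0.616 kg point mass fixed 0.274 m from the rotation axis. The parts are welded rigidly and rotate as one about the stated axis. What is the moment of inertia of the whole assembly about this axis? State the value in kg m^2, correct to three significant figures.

2.37

Point mass: I_cm = 0; centre at d = 0.948 m, so I = I_cm + Md² gives I = 0 + (1.29)(0.948)² = 1.1593 kg m^2.
Solid sphere: I_cm = (2/5)MR² = (2/5)(3.11)(0.453)² = 0.25528 kg m^2; centre at d = 0.54 m, so I = I_cm + Md² gives I = 0.25528 + (3.11)(0.54)² = 1.1622 kg m^2.
Point mass: I_cm = 0; centre at d = 0.274 m, so I = I_cm + Md² gives I = 0 + (0.616)(0.274)² = 0.046247 kg m^2.
Total I = 1.1593 + 1.1622 + 0.046247 = 2.3677 kg m^2.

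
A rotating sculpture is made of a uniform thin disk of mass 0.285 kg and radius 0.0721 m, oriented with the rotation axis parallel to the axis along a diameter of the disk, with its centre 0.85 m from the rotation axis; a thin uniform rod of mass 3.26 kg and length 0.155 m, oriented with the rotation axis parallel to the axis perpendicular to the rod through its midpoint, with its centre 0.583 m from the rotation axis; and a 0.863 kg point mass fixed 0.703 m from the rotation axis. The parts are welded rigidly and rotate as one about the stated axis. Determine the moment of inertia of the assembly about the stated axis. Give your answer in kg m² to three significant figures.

Thin disk: I_cm = (1/4)MR² = (1/4)(0.285)(0.0721)² = 0.00037039 kg m²; centre at d = 0.85 m, so the parallel axis theorem gives I = 0.00037039 + (0.285)(0.85)² = 0.20628 kg m².
Thin rod: I_cm = (1/12)ML² = (1/12)(3.26)(0.155)² = 0.0065268 kg m²; centre at d = 0.583 m, so the parallel axis theorem gives I = 0.0065268 + (3.26)(0.583)² = 1.1146 kg m².
Point mass: I_cm = 0; centre at d = 0.703 m, so the parallel axis theorem gives I = 0 + (0.863)(0.703)² = 0.4265 kg m².
Total I = 0.20628 + 1.1146 + 0.4265 = 1.7474 kg m².

1.75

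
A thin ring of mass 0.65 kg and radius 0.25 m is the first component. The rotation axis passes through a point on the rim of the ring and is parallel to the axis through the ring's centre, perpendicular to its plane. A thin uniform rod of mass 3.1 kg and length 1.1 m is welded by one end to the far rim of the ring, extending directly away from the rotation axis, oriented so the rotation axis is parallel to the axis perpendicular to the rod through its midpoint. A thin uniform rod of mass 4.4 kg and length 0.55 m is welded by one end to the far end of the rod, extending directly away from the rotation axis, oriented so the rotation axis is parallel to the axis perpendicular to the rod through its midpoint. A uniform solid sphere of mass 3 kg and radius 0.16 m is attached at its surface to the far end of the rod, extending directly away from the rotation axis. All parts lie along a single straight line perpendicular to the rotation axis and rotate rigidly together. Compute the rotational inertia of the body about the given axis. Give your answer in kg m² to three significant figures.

35.4

Thin ring: I_cm = MR² = (0.65)(0.25)² = 0.040625 kg m²; centre at d = 0.25 m, so I = I_cm + Md² gives I = 0.040625 + (0.65)(0.25)² = 0.08125 kg m².
Thin rod: I_cm = (1/12)ML² = (1/12)(3.1)(1.1)² = 0.31258 kg m²; centre at d = 0.25 + 0.25 + 0.55 = 1.05 m, so I = I_cm + Md² gives I = 0.31258 + (3.1)(1.05)² = 3.7303 kg m².
Thin rod: I_cm = (1/12)ML² = (1/12)(4.4)(0.55)² = 0.11092 kg m²; centre at d = 0.25 + 0.25 + 0.55 + 0.55 + 0.275 = 1.875 m, so I = I_cm + Md² gives I = 0.11092 + (4.4)(1.875)² = 15.58 kg m².
Solid sphere: I_cm = (2/5)MR² = (2/5)(3)(0.16)² = 0.03072 kg m²; centre at d = 0.25 + 0.25 + 0.55 + 0.55 + 0.275 + 0.275 + 0.16 = 2.31 m, so I = I_cm + Md² gives I = 0.03072 + (3)(2.31)² = 16.039 kg m².
Total I = 0.08125 + 3.7303 + 15.58 + 16.039 = 35.43 kg m².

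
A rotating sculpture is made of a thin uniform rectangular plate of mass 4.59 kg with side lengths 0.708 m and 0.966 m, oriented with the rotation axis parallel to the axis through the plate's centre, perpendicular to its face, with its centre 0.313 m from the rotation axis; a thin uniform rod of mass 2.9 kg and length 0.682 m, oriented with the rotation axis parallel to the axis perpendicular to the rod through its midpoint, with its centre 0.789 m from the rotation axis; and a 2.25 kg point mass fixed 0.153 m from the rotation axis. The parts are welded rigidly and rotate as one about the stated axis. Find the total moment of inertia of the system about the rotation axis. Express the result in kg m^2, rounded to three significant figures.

2.97

Rectangular plate: I_cm = (1/12)M(a²+b²) = (1/12)(4.59)[(0.708)² + (0.966)²] = 0.54867 kg m^2; centre at d = 0.313 m, so the parallel axis theorem gives I = 0.54867 + (4.59)(0.313)² = 0.99834 kg m^2.
Thin rod: I_cm = (1/12)ML² = (1/12)(2.9)(0.682)² = 0.1124 kg m^2; centre at d = 0.789 m, so the parallel axis theorem gives I = 0.1124 + (2.9)(0.789)² = 1.9177 kg m^2.
Point mass: I_cm = 0; centre at d = 0.153 m, so the parallel axis theorem gives I = 0 + (2.25)(0.153)² = 0.05267 kg m^2.
Total I = 0.99834 + 1.9177 + 0.05267 = 2.9687 kg m^2.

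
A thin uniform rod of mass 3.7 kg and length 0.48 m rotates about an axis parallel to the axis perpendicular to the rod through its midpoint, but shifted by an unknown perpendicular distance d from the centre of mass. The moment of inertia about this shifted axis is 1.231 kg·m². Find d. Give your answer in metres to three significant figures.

About the centre-of-mass axis, I_cm = (1/12)ML² = (1/12)(3.7)(0.48)² = 0.07104 kg·m².
Parallel axis theorem: I = I_cm + Md², so Md² = 1.231 − 0.07104 = 1.16 kg·m².
d = √(1.16 / 3.7) = 0.55991 m.

0.560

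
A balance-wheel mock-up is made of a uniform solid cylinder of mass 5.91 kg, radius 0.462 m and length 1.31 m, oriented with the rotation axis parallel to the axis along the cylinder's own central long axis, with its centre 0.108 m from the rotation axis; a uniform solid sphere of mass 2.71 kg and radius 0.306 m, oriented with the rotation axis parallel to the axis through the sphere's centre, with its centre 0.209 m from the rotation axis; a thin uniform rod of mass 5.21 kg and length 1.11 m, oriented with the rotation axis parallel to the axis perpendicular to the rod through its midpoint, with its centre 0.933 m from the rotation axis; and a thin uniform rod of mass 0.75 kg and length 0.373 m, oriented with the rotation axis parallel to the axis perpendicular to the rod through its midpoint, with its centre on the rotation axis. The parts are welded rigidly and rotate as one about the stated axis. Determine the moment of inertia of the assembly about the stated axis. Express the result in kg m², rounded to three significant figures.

Solid cylinder: I_cm = (1/2)MR² = (1/2)(5.91)(0.462)² = 0.63073 kg m²; centre at d = 0.108 m, so I = I_cm + Md² gives I = 0.63073 + (5.91)(0.108)² = 0.69966 kg m².
Solid sphere: I_cm = (2/5)MR² = (2/5)(2.71)(0.306)² = 0.1015 kg m²; centre at d = 0.209 m, so I = I_cm + Md² gives I = 0.1015 + (2.71)(0.209)² = 0.21988 kg m².
Thin rod: I_cm = (1/12)ML² = (1/12)(5.21)(1.11)² = 0.53494 kg m²; centre at d = 0.933 m, so I = I_cm + Md² gives I = 0.53494 + (5.21)(0.933)² = 5.0702 kg m².
Thin rod: I_cm = (1/12)ML² = (1/12)(0.75)(0.373)² = 0.0086956 kg m²; axis through the centre, so I = 0.0086956 kg m².
Total I = 0.69966 + 0.21988 + 5.0702 + 0.0086956 = 5.9984 kg m².

6.00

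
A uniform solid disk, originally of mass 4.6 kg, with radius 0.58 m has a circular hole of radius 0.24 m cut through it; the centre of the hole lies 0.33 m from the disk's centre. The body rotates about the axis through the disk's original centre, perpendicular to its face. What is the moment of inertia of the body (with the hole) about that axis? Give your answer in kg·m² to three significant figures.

0.665

Unpierced body about its centre: I₀ = (1/2)MR² = (1/2)(4.6)(0.58)² = 0.77372 kg·m².
The removed disk has mass m = M·(r/R)² = (4.6)(0.24/0.58)² = 0.78763 kg (same uniform areal density).
Its moment of inertia about the rotation axis (parallel-axis theorem): I_hole = (1/2)mr² + md² = (1/2)(0.78763)(0.24)² + (0.78763)(0.33)² = 0.10846 kg·m².
Treating the hole as negative mass, I = I₀ − I_hole = 0.77372 − 0.10846 = 0.66526 kg·m².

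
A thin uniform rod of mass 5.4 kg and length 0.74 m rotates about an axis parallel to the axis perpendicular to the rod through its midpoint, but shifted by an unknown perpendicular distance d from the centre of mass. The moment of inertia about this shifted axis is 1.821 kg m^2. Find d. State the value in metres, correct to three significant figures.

0.540

About the centre-of-mass axis, I_cm = (1/12)ML² = (1/12)(5.4)(0.74)² = 0.24642 kg m^2.
Parallel axis theorem: I = I_cm + Md², so Md² = 1.821 − 0.24642 = 1.5746 kg m^2.
d = √(1.5746 / 5.4) = 0.53999 m.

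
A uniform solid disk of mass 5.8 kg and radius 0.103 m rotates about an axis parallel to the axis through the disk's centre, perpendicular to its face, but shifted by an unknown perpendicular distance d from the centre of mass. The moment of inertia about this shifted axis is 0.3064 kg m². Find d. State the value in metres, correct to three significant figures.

About the centre-of-mass axis, I_cm = (1/2)MR² = (1/2)(5.8)(0.103)² = 0.030766 kg m².
Parallel axis theorem: I = I_cm + Md², so Md² = 0.3064 − 0.030766 = 0.27563 kg m².
d = √(0.27563 / 5.8) = 0.218 m.

0.218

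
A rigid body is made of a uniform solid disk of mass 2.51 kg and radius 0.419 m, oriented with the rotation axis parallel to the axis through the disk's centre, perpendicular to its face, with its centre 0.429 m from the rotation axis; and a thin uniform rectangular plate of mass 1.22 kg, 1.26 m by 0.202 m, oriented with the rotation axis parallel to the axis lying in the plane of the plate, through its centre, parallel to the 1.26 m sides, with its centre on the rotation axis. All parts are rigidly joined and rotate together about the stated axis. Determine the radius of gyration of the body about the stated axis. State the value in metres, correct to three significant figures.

0.429

Solid disk: I_cm = (1/2)MR² = (1/2)(2.51)(0.419)² = 0.22033 kg m²; centre at d = 0.429 m, so the parallel axis theorem gives I = 0.22033 + (2.51)(0.429)² = 0.68227 kg m².
Rectangular plate: I_cm = (1/12)Mb² = (1/12)(1.22)(0.202)² = 0.0041484 kg m²; axis through the centre, so I = 0.0041484 kg m².
Total I = 0.68642 kg m²; total mass M = 3.73 kg.
k = √(I/M) = √(0.68642/3.73) = 0.42898 m.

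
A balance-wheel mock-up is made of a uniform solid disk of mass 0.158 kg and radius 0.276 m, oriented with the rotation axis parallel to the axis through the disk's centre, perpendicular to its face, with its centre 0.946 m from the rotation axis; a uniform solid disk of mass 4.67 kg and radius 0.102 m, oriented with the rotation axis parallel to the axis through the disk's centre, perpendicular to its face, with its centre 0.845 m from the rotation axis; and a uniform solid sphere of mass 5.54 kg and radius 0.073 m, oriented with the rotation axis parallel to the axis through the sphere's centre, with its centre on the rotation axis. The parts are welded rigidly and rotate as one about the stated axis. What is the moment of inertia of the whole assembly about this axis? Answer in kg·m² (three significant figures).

3.52

Solid disk: I_cm = (1/2)MR² = (1/2)(0.158)(0.276)² = 0.0060179 kg·m²; centre at d = 0.946 m, so I = I_cm + Md² gives I = 0.0060179 + (0.158)(0.946)² = 0.14741 kg·m².
Solid disk: I_cm = (1/2)MR² = (1/2)(4.67)(0.102)² = 0.024293 kg·m²; centre at d = 0.845 m, so I = I_cm + Md² gives I = 0.024293 + (4.67)(0.845)² = 3.3588 kg·m².
Solid sphere: I_cm = (2/5)MR² = (2/5)(5.54)(0.073)² = 0.011809 kg·m²; axis through the centre, so I = 0.011809 kg·m².
Total I = 0.14741 + 3.3588 + 0.011809 = 3.518 kg·m².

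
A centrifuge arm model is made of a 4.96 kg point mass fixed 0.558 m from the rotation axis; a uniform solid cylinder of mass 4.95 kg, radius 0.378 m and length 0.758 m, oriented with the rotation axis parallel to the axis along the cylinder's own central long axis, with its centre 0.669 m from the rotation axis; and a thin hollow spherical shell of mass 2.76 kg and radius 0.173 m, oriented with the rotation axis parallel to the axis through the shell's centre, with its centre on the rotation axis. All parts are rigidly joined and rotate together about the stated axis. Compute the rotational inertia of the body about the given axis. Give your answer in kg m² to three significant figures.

Point mass: I_cm = 0; centre at d = 0.558 m, so the parallel axis theorem gives I = 0 + (4.96)(0.558)² = 1.5444 kg m².
Solid cylinder: I_cm = (1/2)MR² = (1/2)(4.95)(0.378)² = 0.35364 kg m²; centre at d = 0.669 m, so the parallel axis theorem gives I = 0.35364 + (4.95)(0.669)² = 2.5691 kg m².
Spherical shell: I_cm = (2/3)MR² = (2/3)(2.76)(0.173)² = 0.055069 kg m²; axis through the centre, so I = 0.055069 kg m².
Total I = 1.5444 + 2.5691 + 0.055069 = 4.1685 kg m².

4.17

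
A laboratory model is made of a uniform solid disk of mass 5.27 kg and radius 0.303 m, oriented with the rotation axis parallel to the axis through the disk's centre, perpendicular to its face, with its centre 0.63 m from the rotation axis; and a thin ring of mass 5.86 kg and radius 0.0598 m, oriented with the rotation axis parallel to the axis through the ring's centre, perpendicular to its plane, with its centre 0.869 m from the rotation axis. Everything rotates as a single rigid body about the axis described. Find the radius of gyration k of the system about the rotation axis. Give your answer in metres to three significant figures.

Solid disk: I_cm = (1/2)MR² = (1/2)(5.27)(0.303)² = 0.24192 kg m²; centre at d = 0.63 m, so the parallel axis theorem gives I = 0.24192 + (5.27)(0.63)² = 2.3336 kg m².
Thin ring: I_cm = MR² = (5.86)(0.0598)² = 0.020956 kg m²; centre at d = 0.869 m, so the parallel axis theorem gives I = 0.020956 + (5.86)(0.869)² = 4.4462 kg m².
Total I = 6.7798 kg m²; total mass M = 11.13 kg.
k = √(I/M) = √(6.7798/11.13) = 0.78048 m.

0.780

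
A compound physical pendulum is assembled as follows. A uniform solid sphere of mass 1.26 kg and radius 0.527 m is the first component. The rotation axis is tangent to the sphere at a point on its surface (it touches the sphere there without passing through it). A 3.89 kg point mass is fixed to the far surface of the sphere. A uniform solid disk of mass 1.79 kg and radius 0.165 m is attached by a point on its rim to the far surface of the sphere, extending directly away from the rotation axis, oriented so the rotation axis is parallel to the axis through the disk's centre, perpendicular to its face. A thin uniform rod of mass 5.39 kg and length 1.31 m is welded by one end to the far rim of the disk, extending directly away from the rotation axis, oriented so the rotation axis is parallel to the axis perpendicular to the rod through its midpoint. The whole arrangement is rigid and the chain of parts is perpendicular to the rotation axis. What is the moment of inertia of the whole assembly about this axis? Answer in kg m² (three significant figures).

Solid sphere: I_cm = (2/5)MR² = (2/5)(1.26)(0.527)² = 0.13998 kg m²; centre at d = 0.527 m, so I = I_cm + Md² gives I = 0.13998 + (1.26)(0.527)² = 0.48991 kg m².
Point mass: I_cm = 0; centre at d = 0.527 + 0.527 = 1.054 m, so I = I_cm + Md² gives I = 0 + (3.89)(1.054)² = 4.3215 kg m².
Solid disk: I_cm = (1/2)MR² = (1/2)(1.79)(0.165)² = 0.024366 kg m²; centre at d = 0.527 + 0.527 + 0.165 = 1.219 m, so I = I_cm + Md² gives I = 0.024366 + (1.79)(1.219)² = 2.6842 kg m².
Thin rod: I_cm = (1/12)ML² = (1/12)(5.39)(1.31)² = 0.77081 kg m²; centre at d = 0.527 + 0.527 + 0.165 + 0.165 + 0.655 = 2.039 m, so I = I_cm + Md² gives I = 0.77081 + (5.39)(2.039)² = 23.18 kg m².
Total I = 0.48991 + 4.3215 + 2.6842 + 23.18 = 30.675 kg m².

30.7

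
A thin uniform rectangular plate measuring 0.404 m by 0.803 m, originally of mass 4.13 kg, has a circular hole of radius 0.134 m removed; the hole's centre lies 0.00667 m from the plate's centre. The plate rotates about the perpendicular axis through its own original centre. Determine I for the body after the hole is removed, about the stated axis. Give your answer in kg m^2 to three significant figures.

Unpierced body about its centre: I₀ = (1/12)M(a²+b²) = (1/12)(4.13)[(0.404)² + (0.803)²] = 0.2781 kg m^2.
The removed disk has mass m = M·πr²/(ab) = (4.13)·π(0.134)²/(0.404·0.803) = 0.71815 kg (same uniform areal density).
Its moment of inertia about the rotation axis (parallel-axis theorem): I_hole = (1/2)mr² + md² = (1/2)(0.71815)(0.134)² + (0.71815)(0.00667)² = 0.0064795 kg m^2.
Treating the hole as negative mass, I = I₀ − I_hole = 0.2781 − 0.0064795 = 0.27162 kg m^2.

0.272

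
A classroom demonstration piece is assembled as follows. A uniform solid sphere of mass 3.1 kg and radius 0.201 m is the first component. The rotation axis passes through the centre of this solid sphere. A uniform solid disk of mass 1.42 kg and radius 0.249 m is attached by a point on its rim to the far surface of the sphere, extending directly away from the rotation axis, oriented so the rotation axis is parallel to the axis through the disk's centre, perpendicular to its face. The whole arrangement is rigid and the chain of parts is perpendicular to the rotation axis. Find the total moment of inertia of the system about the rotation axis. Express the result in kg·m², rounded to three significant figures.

0.382

Solid sphere: I_cm = (2/5)MR² = (2/5)(3.1)(0.201)² = 0.050097 kg·m²; axis through the centre, so I = 0.050097 kg·m².
Solid disk: I_cm = (1/2)MR² = (1/2)(1.42)(0.249)² = 0.044021 kg·m²; centre at d = 0.201 + 0.249 = 0.45 m, so I = I_cm + Md² gives I = 0.044021 + (1.42)(0.45)² = 0.33157 kg·m².
Total I = 0.050097 + 0.33157 = 0.38167 kg·m².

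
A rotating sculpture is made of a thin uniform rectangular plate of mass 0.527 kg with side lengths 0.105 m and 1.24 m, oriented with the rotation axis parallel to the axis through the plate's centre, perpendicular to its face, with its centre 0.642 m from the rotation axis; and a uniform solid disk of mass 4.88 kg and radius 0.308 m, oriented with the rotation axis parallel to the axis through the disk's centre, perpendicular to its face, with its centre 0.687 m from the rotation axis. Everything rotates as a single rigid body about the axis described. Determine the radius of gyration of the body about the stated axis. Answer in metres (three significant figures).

0.722

Rectangular plate: I_cm = (1/12)M(a²+b²) = (1/12)(0.527)[(0.105)² + (1.24)²] = 0.06801 kg m^2; centre at d = 0.642 m, so the parallel axis theorem gives I = 0.06801 + (0.527)(0.642)² = 0.28522 kg m^2.
Solid disk: I_cm = (1/2)MR² = (1/2)(4.88)(0.308)² = 0.23147 kg m^2; centre at d = 0.687 m, so the parallel axis theorem gives I = 0.23147 + (4.88)(0.687)² = 2.5347 kg m^2.
Total I = 2.8199 kg m^2; total mass M = 5.407 kg.
k = √(I/M) = √(2.8199/5.407) = 0.72217 m.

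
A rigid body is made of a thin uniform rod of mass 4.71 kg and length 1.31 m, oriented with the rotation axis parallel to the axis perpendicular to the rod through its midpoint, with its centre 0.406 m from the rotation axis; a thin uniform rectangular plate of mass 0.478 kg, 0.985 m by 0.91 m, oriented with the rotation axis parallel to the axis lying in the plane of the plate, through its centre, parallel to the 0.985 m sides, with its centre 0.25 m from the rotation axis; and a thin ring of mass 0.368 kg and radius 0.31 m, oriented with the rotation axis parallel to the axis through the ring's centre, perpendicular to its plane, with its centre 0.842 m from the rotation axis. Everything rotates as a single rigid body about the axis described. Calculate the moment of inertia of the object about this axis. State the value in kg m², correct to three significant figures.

1.81

Thin rod: I_cm = (1/12)ML² = (1/12)(4.71)(1.31)² = 0.67357 kg m²; centre at d = 0.406 m, so the parallel axis theorem gives I = 0.67357 + (4.71)(0.406)² = 1.4499 kg m².
Rectangular plate: I_cm = (1/12)Mb² = (1/12)(0.478)(0.91)² = 0.032986 kg m²; centre at d = 0.25 m, so the parallel axis theorem gives I = 0.032986 + (0.478)(0.25)² = 0.062861 kg m².
Thin ring: I_cm = MR² = (0.368)(0.31)² = 0.035365 kg m²; centre at d = 0.842 m, so the parallel axis theorem gives I = 0.035365 + (0.368)(0.842)² = 0.29626 kg m².
Total I = 1.4499 + 0.062861 + 0.29626 = 1.8091 kg m².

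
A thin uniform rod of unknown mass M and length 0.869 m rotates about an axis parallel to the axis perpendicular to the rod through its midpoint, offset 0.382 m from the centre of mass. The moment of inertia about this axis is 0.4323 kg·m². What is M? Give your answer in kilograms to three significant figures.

2.07

I = I_cm + Md² = (1/12)ML² + Md² = M·[0.0833333·(0.869)² + (0.382)²] = M·0.20885.
So M = 0.4323 / 0.20885 = 2.0699 kg.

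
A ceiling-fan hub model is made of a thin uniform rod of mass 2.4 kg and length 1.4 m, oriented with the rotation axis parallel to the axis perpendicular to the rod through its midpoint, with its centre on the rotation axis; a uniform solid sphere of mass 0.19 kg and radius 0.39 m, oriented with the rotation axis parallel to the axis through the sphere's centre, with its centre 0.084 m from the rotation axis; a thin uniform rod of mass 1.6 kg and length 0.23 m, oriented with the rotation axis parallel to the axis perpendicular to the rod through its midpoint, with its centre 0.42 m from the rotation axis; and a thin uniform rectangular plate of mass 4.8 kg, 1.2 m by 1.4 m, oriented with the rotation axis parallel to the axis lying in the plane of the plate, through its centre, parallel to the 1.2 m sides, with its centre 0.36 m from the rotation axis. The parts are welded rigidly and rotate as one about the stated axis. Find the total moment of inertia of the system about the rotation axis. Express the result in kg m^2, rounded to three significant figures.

Thin rod: I_cm = (1/12)ML² = (1/12)(2.4)(1.4)² = 0.392 kg m^2; axis through the centre, so I = 0.392 kg m^2.
Solid sphere: I_cm = (2/5)MR² = (2/5)(0.19)(0.39)² = 0.01156 kg m^2; centre at d = 0.084 m, so the parallel axis theorem gives I = 0.01156 + (0.19)(0.084)² = 0.0129 kg m^2.
Thin rod: I_cm = (1/12)ML² = (1/12)(1.6)(0.23)² = 0.0070533 kg m^2; centre at d = 0.42 m, so the parallel axis theorem gives I = 0.0070533 + (1.6)(0.42)² = 0.28929 kg m^2.
Rectangular plate: I_cm = (1/12)Mb² = (1/12)(4.8)(1.4)² = 0.784 kg m^2; centre at d = 0.36 m, so the parallel axis theorem gives I = 0.784 + (4.8)(0.36)² = 1.4061 kg m^2.
Total I = 0.392 + 0.0129 + 0.28929 + 1.4061 = 2.1003 kg m^2.

2.10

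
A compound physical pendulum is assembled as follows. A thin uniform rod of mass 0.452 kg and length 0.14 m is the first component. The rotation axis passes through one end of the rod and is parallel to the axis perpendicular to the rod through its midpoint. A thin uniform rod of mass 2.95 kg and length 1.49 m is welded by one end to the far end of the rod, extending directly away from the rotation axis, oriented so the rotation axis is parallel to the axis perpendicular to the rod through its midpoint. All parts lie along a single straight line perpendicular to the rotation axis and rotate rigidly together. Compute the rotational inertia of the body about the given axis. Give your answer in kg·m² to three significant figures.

Thin rod: I_cm = (1/12)ML² = (1/12)(0.452)(0.14)² = 0.00073827 kg·m²; centre at d = 0.07 m, so the parallel axis theorem gives I = 0.00073827 + (0.452)(0.07)² = 0.0029531 kg·m².
Thin rod: I_cm = (1/12)ML² = (1/12)(2.95)(1.49)² = 0.54577 kg·m²; centre at d = 0.07 + 0.07 + 0.745 = 0.885 m, so the parallel axis theorem gives I = 0.54577 + (2.95)(0.885)² = 2.8563 kg·m².
Total I = 0.0029531 + 2.8563 = 2.8592 kg·m².

2.86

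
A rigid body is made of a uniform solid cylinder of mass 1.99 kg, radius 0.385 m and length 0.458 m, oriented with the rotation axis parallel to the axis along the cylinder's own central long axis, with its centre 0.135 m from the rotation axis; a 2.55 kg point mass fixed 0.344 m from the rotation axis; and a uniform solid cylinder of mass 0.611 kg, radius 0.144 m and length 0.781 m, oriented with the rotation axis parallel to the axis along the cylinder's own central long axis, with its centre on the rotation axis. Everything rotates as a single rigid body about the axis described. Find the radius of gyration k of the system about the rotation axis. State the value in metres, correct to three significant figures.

0.309

Solid cylinder: I_cm = (1/2)MR² = (1/2)(1.99)(0.385)² = 0.14748 kg m^2; centre at d = 0.135 m, so I = I_cm + Md² gives I = 0.14748 + (1.99)(0.135)² = 0.18375 kg m^2.
Point mass: I_cm = 0; centre at d = 0.344 m, so I = I_cm + Md² gives I = 0 + (2.55)(0.344)² = 0.30176 kg m^2.
Solid cylinder: I_cm = (1/2)MR² = (1/2)(0.611)(0.144)² = 0.0063348 kg m^2; axis through the centre, so I = 0.0063348 kg m^2.
Total I = 0.49184 kg m^2; total mass M = 5.151 kg.
k = √(I/M) = √(0.49184/5.151) = 0.30901 m.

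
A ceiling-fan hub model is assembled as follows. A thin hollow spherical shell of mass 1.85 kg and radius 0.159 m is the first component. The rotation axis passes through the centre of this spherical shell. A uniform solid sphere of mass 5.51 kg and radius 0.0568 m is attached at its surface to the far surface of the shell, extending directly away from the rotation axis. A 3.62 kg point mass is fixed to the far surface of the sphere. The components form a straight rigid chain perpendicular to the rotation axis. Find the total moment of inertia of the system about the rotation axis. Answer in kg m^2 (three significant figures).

0.564

Spherical shell: I_cm = (2/3)MR² = (2/3)(1.85)(0.159)² = 0.03118 kg m^2; axis through the centre, so I = 0.03118 kg m^2.
Solid sphere: I_cm = (2/5)MR² = (2/5)(5.51)(0.0568)² = 0.0071106 kg m^2; centre at d = 0.159 + 0.0568 = 0.2158 m, so I = I_cm + Md² gives I = 0.0071106 + (5.51)(0.2158)² = 0.26371 kg m^2.
Point mass: I_cm = 0; centre at d = 0.159 + 0.0568 + 0.0568 = 0.2726 m, so I = I_cm + Md² gives I = 0 + (3.62)(0.2726)² = 0.269 kg m^2.
Total I = 0.03118 + 0.26371 + 0.269 = 0.56389 kg m^2.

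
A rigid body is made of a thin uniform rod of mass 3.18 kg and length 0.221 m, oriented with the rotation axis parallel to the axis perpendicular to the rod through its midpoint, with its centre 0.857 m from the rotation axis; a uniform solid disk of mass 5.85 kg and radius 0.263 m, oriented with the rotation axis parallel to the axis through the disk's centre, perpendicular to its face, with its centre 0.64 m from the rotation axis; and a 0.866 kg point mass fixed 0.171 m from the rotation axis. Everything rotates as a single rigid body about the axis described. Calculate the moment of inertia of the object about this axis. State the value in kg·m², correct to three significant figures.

4.97

Thin rod: I_cm = (1/12)ML² = (1/12)(3.18)(0.221)² = 0.012943 kg·m²; centre at d = 0.857 m, so I = I_cm + Md² gives I = 0.012943 + (3.18)(0.857)² = 2.3485 kg·m².
Solid disk: I_cm = (1/2)MR² = (1/2)(5.85)(0.263)² = 0.20232 kg·m²; centre at d = 0.64 m, so I = I_cm + Md² gives I = 0.20232 + (5.85)(0.64)² = 2.5985 kg·m².
Point mass: I_cm = 0; centre at d = 0.171 m, so I = I_cm + Md² gives I = 0 + (0.866)(0.171)² = 0.025323 kg·m².
Total I = 2.3485 + 2.5985 + 0.025323 = 4.9723 kg·m².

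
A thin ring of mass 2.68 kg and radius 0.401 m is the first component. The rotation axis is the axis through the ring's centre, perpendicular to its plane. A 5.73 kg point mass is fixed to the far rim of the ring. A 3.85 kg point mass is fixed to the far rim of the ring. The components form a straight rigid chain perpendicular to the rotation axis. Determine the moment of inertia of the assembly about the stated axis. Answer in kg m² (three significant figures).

Thin ring: I_cm = MR² = (2.68)(0.401)² = 0.43095 kg m²; axis through the centre, so I = 0.43095 kg m².
Point mass: I_cm = 0; centre at d = 0.401 m, so I = I_cm + Md² gives I = 0 + (5.73)(0.401)² = 0.92139 kg m².
Point mass: I_cm = 0; centre at d = 0.401 m, so I = I_cm + Md² gives I = 0 + (3.85)(0.401)² = 0.61908 kg m².
Total I = 0.43095 + 0.92139 + 0.61908 = 1.9714 kg m².

1.97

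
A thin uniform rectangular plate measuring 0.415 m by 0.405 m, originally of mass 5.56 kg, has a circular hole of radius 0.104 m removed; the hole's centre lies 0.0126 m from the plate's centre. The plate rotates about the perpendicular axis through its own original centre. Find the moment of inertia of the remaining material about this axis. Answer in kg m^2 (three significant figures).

0.150

Unpierced body about its centre: I₀ = (1/12)M(a²+b²) = (1/12)(5.56)[(0.415)² + (0.405)²] = 0.1558 kg m^2.
The removed disk has mass m = M·πr²/(ab) = (5.56)·π(0.104)²/(0.415·0.405) = 1.1241 kg (same uniform areal density).
Its moment of inertia about the rotation axis (parallel-axis theorem): I_hole = (1/2)mr² + md² = (1/2)(1.1241)(0.104)² + (1.1241)(0.0126)² = 0.0062574 kg m^2.
Treating the hole as negative mass, I = I₀ − I_hole = 0.1558 − 0.0062574 = 0.14954 kg m^2.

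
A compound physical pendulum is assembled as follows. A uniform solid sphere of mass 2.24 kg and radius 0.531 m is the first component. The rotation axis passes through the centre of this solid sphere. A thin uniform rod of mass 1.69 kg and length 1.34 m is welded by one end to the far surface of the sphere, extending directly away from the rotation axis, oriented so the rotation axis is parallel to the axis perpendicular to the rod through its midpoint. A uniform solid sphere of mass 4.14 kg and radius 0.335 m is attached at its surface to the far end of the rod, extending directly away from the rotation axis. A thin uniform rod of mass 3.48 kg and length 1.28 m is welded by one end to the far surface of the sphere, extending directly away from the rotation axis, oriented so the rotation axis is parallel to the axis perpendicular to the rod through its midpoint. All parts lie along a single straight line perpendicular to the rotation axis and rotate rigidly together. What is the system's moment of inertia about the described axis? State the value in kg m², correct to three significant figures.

Solid sphere: I_cm = (2/5)MR² = (2/5)(2.24)(0.531)² = 0.25264 kg m²; axis through the centre, so I = 0.25264 kg m².
Thin rod: I_cm = (1/12)ML² = (1/12)(1.69)(1.34)² = 0.25288 kg m²; centre at d = 0.531 + 0.67 = 1.201 m, so the parallel axis theorem gives I = 0.25288 + (1.69)(1.201)² = 2.6905 kg m².
Solid sphere: I_cm = (2/5)MR² = (2/5)(4.14)(0.335)² = 0.18584 kg m²; centre at d = 0.531 + 0.67 + 0.67 + 0.335 = 2.206 m, so the parallel axis theorem gives I = 0.18584 + (4.14)(2.206)² = 20.333 kg m².
Thin rod: I_cm = (1/12)ML² = (1/12)(3.48)(1.28)² = 0.47514 kg m²; centre at d = 0.531 + 0.67 + 0.67 + 0.335 + 0.335 + 0.64 = 3.181 m, so the parallel axis theorem gives I = 0.47514 + (3.48)(3.181)² = 35.688 kg m².
Total I = 0.25264 + 2.6905 + 20.333 + 35.688 = 58.964 kg m².

59.0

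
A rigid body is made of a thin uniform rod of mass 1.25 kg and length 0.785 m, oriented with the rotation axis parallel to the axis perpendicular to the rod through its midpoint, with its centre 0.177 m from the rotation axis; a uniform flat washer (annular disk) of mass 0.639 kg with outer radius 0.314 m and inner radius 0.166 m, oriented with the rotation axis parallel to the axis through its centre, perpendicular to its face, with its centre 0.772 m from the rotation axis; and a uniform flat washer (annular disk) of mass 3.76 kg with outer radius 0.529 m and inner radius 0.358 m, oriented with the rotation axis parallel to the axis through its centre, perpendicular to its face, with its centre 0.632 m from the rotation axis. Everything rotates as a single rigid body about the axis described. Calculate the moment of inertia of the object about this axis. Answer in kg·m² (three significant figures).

Thin rod: I_cm = (1/12)ML² = (1/12)(1.25)(0.785)² = 0.06419 kg·m²; centre at d = 0.177 m, so I = I_cm + Md² gives I = 0.06419 + (1.25)(0.177)² = 0.10335 kg·m².
Annular disk: I_cm = (1/2)M(R²+r²) = (1/2)(0.639)[(0.314)² + (0.166)²] = 0.040306 kg·m²; centre at d = 0.772 m, so I = I_cm + Md² gives I = 0.040306 + (0.639)(0.772)² = 0.42114 kg·m².
Annular disk: I_cm = (1/2)M(R²+r²) = (1/2)(3.76)[(0.529)² + (0.358)²] = 0.76705 kg·m²; centre at d = 0.632 m, so I = I_cm + Md² gives I = 0.76705 + (3.76)(0.632)² = 2.2689 kg·m².
Total I = 0.10335 + 0.42114 + 2.2689 = 2.7934 kg·m².

2.79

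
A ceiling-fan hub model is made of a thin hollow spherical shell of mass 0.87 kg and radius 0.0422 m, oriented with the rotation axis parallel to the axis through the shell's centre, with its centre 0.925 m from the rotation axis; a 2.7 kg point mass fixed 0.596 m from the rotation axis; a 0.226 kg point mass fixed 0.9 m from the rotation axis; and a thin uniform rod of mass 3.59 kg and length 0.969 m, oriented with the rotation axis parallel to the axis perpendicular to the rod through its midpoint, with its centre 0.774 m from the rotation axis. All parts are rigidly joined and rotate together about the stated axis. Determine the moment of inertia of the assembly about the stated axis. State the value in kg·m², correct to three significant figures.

4.32

Spherical shell: I_cm = (2/3)MR² = (2/3)(0.87)(0.0422)² = 0.0010329 kg·m²; centre at d = 0.925 m, so I = I_cm + Md² gives I = 0.0010329 + (0.87)(0.925)² = 0.74543 kg·m².
Point mass: I_cm = 0; centre at d = 0.596 m, so I = I_cm + Md² gives I = 0 + (2.7)(0.596)² = 0.95908 kg·m².
Point mass: I_cm = 0; centre at d = 0.9 m, so I = I_cm + Md² gives I = 0 + (0.226)(0.9)² = 0.18306 kg·m².
Thin rod: I_cm = (1/12)ML² = (1/12)(3.59)(0.969)² = 0.28091 kg·m²; centre at d = 0.774 m, so I = I_cm + Md² gives I = 0.28091 + (3.59)(0.774)² = 2.4316 kg·m².
Total I = 0.74543 + 0.95908 + 0.18306 + 2.4316 = 4.3192 kg·m².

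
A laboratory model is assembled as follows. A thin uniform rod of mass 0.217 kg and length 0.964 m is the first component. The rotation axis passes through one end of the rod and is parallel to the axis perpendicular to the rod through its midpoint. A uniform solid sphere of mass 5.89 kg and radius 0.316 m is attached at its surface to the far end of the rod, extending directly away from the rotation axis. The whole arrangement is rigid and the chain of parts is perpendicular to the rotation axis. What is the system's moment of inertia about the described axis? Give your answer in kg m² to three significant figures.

Thin rod: I_cm = (1/12)ML² = (1/12)(0.217)(0.964)² = 0.016805 kg m²; centre at d = 0.482 m, so I = I_cm + Md² gives I = 0.016805 + (0.217)(0.482)² = 0.067219 kg m².
Solid sphere: I_cm = (2/5)MR² = (2/5)(5.89)(0.316)² = 0.23526 kg m²; centre at d = 0.482 + 0.482 + 0.316 = 1.28 m, so I = I_cm + Md² gives I = 0.23526 + (5.89)(1.28)² = 9.8854 kg m².
Total I = 0.067219 + 9.8854 = 9.9527 kg m².

9.95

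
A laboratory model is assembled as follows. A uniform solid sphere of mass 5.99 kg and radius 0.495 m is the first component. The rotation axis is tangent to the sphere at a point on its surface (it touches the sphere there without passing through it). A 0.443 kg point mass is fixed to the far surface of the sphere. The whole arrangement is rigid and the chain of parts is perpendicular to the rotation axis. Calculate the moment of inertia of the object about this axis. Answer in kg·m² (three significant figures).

Solid sphere: I_cm = (2/5)MR² = (2/5)(5.99)(0.495)² = 0.58708 kg·m²; centre at d = 0.495 m, so the parallel axis theorem gives I = 0.58708 + (5.99)(0.495)² = 2.0548 kg·m².
Point mass: I_cm = 0; centre at d = 0.495 + 0.495 = 0.99 m, so the parallel axis theorem gives I = 0 + (0.443)(0.99)² = 0.43418 kg·m².
Total I = 2.0548 + 0.43418 = 2.489 kg·m².

2.49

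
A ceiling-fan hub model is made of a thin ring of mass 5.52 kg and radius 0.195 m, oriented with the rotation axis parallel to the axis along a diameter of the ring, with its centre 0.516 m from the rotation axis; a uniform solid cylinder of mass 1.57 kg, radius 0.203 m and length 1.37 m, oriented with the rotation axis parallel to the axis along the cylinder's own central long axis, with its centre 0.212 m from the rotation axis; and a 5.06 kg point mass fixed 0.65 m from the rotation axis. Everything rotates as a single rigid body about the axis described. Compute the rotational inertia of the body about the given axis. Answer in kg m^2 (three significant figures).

3.82

Thin ring: I_cm = (1/2)MR² = (1/2)(5.52)(0.195)² = 0.10495 kg m^2; centre at d = 0.516 m, so I = I_cm + Md² gives I = 0.10495 + (5.52)(0.516)² = 1.5747 kg m^2.
Solid cylinder: I_cm = (1/2)MR² = (1/2)(1.57)(0.203)² = 0.032349 kg m^2; centre at d = 0.212 m, so I = I_cm + Md² gives I = 0.032349 + (1.57)(0.212)² = 0.10291 kg m^2.
Point mass: I_cm = 0; centre at d = 0.65 m, so I = I_cm + Md² gives I = 0 + (5.06)(0.65)² = 2.1379 kg m^2.
Total I = 1.5747 + 0.10291 + 2.1379 = 3.8154 kg m^2.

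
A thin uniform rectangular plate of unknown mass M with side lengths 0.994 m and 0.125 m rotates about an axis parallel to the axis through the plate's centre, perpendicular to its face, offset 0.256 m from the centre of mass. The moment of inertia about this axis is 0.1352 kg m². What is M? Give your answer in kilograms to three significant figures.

I = I_cm + Md² = (1/12)M(a²+b²) + Md² = M·[0.0833333·[(0.994)² + (0.125)²] + (0.256)²] = M·0.14917.
So M = 0.1352 / 0.14917 = 0.90632 kg.

0.906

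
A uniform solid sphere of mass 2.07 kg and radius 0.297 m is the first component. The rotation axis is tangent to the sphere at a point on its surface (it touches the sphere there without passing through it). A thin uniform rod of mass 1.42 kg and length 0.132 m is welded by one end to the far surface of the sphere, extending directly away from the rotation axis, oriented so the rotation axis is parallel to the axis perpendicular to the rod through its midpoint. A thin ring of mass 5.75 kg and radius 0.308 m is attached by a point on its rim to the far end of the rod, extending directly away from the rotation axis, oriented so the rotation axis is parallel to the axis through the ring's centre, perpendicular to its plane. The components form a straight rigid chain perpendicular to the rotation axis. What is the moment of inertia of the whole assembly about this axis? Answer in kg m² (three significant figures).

7.57

Solid sphere: I_cm = (2/5)MR² = (2/5)(2.07)(0.297)² = 0.073037 kg m²; centre at d = 0.297 m, so I = I_cm + Md² gives I = 0.073037 + (2.07)(0.297)² = 0.25563 kg m².
Thin rod: I_cm = (1/12)ML² = (1/12)(1.42)(0.132)² = 0.0020618 kg m²; centre at d = 0.297 + 0.297 + 0.066 = 0.66 m, so I = I_cm + Md² gives I = 0.0020618 + (1.42)(0.66)² = 0.62061 kg m².
Thin ring: I_cm = MR² = (5.75)(0.308)² = 0.54547 kg m²; centre at d = 0.297 + 0.297 + 0.066 + 0.066 + 0.308 = 1.034 m, so I = I_cm + Md² gives I = 0.54547 + (5.75)(1.034)² = 6.6931 kg m².
Total I = 0.25563 + 0.62061 + 6.6931 = 7.5694 kg m².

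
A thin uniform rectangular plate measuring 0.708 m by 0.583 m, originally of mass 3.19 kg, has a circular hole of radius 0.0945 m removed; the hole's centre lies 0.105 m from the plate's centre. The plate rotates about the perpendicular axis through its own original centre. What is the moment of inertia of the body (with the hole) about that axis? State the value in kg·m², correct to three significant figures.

Unpierced body about its centre: I₀ = (1/12)M(a²+b²) = (1/12)(3.19)[(0.708)² + (0.583)²] = 0.22361 kg·m².
The removed disk has mass m = M·πr²/(ab) = (3.19)·π(0.0945)²/(0.708·0.583) = 0.21682 kg (same uniform areal density).
Its moment of inertia about the rotation axis (parallel-axis theorem): I_hole = (1/2)mr² + md² = (1/2)(0.21682)(0.0945)² + (0.21682)(0.105)² = 0.0033586 kg·m².
Treating the hole as negative mass, I = I₀ − I_hole = 0.22361 − 0.0033586 = 0.22025 kg·m².

0.220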